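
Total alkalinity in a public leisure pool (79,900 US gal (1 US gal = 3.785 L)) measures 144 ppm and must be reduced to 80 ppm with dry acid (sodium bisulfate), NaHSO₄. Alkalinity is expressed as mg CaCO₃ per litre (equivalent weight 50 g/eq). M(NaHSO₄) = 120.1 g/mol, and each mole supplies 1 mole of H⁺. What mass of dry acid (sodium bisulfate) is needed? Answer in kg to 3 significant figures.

46.5 kg

Volume: 79,900 US gal × 3.785 L/gal = 302,422 L.
Alkalinity to neutralize: (144 − 80) = 64 mg/L as CaCO₃ × 302,422 L = 19,350 g as CaCO₃.
Equivalents of H⁺ required: 19,350 ÷ 50 g/eq = 387.1 eq = 387.1 mol NaHSO₄.
Mass of NaHSO₄: 387.1 × 120.1 = 46,490 g.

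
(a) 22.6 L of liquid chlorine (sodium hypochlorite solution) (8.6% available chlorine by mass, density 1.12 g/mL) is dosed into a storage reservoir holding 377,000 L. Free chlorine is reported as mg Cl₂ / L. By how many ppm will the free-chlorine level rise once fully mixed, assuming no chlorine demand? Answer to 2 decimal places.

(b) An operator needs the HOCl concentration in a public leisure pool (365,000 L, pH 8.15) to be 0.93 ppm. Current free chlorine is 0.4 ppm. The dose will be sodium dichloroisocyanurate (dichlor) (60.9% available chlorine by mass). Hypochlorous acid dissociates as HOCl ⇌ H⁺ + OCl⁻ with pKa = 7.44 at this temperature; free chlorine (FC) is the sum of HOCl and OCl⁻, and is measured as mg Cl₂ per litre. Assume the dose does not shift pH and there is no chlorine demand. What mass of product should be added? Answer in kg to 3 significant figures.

(a) 5.77 ppm; (b) 3.18 kg

(a) Mass of solution: 22.6 L × 1000 mL/L × 1.12 g/mL = 25,310 g.
(a) Available chlorine delivered: 25,310 g × 0.086 = 2177 g as Cl₂.
(a) Concentration rise: 2177 g / 377,000 L = 5.774 mg/L = 5.77 ppm.

(b) [OCl⁻]/[HOCl] = 10^(pH − pKa) = 10^(8.15 − 7.44) = 5.129; fraction as HOCl = 1/(1 + 5.129) = 0.1632.
(b) Free chlorine required for 0.93 ppm HOCl: 0.93 / 0.1632 = 5.7 ppm.
(b) FC to add: 5.7 − 0.4 = 5.3 mg/L as Cl₂.
(b) Cl₂ equivalent: 5.3 mg/L × 365,000 L = 1934 g.
(b) Product at 60.9% available Cl: 1934 / 0.609 = 3176 g.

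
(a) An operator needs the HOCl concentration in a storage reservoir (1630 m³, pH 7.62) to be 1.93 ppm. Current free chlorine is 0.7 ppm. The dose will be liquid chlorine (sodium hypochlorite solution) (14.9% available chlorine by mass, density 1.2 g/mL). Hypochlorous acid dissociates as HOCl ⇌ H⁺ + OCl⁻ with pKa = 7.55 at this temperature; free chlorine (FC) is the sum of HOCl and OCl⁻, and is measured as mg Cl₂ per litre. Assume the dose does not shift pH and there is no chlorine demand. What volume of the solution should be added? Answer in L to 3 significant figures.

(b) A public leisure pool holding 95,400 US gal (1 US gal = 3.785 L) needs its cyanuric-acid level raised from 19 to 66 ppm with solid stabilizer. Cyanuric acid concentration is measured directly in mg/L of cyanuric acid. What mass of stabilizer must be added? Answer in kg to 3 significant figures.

(a) 31.9 L; (b) 17.0 kg

(a) Volume: 1630 m³ = 1,630,000 L.
(a) [OCl⁻]/[HOCl] = 10^(pH − pKa) = 10^(7.62 − 7.55) = 1.175; fraction as HOCl = 1/(1 + 1.175) = 0.4598.
(a) Free chlorine required for 1.93 ppm HOCl: 1.93 / 0.4598 = 4.198 ppm.
(a) FC to add: 4.198 − 0.7 = 3.498 mg/L as Cl₂.
(a) Cl₂ equivalent: 3.498 mg/L × 1,630,000 L = 5701 g.
(a) Product at 14.9% available Cl: 5701 / 0.149 = 38,260 g.
(a) Volume: 38,260 g ÷ 1.2 g/mL = 31,880 mL.

(b) Volume: 95,400 US gal × 3.785 L/gal = 361,089 L.
(b) CYA to add: (66 − 19) = 47 mg/L × 361,089 L = 16,970 g cyanuric acid.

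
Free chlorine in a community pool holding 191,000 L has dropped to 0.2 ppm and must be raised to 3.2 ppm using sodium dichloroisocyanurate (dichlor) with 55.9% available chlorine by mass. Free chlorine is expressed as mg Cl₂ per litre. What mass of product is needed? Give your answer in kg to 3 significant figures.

Chlorine deficit: 3.2 − 0.2 = 3 ppm = 3 mg/L as Cl₂.
Cl₂ equivalent needed: 3 mg/L × 191,000 L = 573,000 mg = 573 g.
Product at 55.9% available chlorine: 573 / 0.559 = 1025 g.

1.03 kg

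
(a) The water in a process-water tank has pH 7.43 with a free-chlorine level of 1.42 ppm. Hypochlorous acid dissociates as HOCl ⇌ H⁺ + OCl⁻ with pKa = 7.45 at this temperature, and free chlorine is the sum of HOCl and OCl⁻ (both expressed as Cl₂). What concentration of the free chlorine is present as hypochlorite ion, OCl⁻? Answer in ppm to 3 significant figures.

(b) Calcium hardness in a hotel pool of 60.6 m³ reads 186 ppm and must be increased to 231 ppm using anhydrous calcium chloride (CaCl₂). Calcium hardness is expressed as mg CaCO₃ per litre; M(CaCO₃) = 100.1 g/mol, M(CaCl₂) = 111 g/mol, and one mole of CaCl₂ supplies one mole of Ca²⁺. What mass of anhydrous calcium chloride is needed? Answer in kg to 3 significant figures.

(a) 0.694 ppm; (b) 3.02 kg

(a) [OCl⁻]/[HOCl] = 10^(pH − pKa) = 10^(7.43 − 7.45) = 10^-0.02 = 0.955.
(a) Fraction as HOCl = 1 / (1 + 0.955) = 0.5115.
(a) OCl⁻ = (1 − 0.5115) × 1.42 ppm = 0.6937 ppm.

(b) Volume: 60.6 m³ = 60,600 L.
(b) Hardness to add: (231 − 186) = 45 mg/L as CaCO₃ × 60,600 L = 2727 g as CaCO₃.
(b) Moles of Ca²⁺ (1 mol Ca²⁺ ≡ 1 mol CaCO₃): 2727 / 100.1 g/mol = 27.24 mol.
(b) Mass of CaCl₂: 27.24 × 111 = 3024 g.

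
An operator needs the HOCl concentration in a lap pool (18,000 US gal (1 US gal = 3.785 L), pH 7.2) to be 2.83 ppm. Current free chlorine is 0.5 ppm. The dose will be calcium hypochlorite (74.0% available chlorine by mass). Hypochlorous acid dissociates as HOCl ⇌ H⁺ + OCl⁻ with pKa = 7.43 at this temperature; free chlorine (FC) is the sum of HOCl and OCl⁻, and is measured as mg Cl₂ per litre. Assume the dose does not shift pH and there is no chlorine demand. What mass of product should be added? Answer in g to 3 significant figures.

Volume: 18,000 US gal × 3.785 L/gal = 68,130 L.
[OCl⁻]/[HOCl] = 10^(pH − pKa) = 10^(7.2 − 7.43) = 0.5888; fraction as HOCl = 1/(1 + 0.5888) = 0.6294.
Free chlorine required for 2.83 ppm HOCl: 2.83 / 0.6294 = 4.496 ppm.
FC to add: 4.496 − 0.5 = 3.996 mg/L as Cl₂.
Cl₂ equivalent: 3.996 mg/L × 68,130 L = 272.3 g.
Product at 74.0% available Cl: 272.3 / 0.74 = 367.9 g.

368 g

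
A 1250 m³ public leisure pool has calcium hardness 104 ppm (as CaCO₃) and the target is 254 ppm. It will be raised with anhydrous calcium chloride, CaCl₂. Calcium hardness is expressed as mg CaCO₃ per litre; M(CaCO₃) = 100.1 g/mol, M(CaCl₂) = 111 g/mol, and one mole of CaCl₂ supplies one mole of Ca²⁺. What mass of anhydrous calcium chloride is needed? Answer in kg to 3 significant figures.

Volume: 1250 m³ = 1,250,000 L.
Hardness to add: (254 − 104) = 150 mg/L as CaCO₃ × 1,250,000 L = 187,500 g as CaCO₃.
Moles of Ca²⁺ (1 mol Ca²⁺ ≡ 1 mol CaCO₃): 187,500 / 100.1 g/mol = 1873 mol.
Mass of CaCl₂: 1873 × 111 = 207,900 g.

208 kg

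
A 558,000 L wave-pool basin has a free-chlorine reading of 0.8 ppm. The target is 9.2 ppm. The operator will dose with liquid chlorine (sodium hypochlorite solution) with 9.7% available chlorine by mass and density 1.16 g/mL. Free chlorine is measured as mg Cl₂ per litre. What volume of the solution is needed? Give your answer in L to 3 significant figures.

41.7 L

Chlorine deficit: 9.2 − 0.8 = 8.4 ppm = 8.4 mg/L as Cl₂.
Cl₂ equivalent needed: 8.4 mg/L × 558,000 L = 4,687,000 mg = 4687 g.
Product at 9.7% available chlorine: 4687 / 0.097 = 48,320 g.
Volume at density 1.16 g/mL: 48,320 g ÷ 1.16 g/mL = 41,660 mL.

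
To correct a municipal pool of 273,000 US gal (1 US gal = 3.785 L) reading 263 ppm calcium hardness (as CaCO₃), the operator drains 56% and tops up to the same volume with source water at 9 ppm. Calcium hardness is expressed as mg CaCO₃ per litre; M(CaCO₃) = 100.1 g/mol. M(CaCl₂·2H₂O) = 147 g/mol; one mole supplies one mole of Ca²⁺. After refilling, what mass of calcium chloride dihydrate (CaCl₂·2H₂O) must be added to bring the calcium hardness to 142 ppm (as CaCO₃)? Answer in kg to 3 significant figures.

32.2 kg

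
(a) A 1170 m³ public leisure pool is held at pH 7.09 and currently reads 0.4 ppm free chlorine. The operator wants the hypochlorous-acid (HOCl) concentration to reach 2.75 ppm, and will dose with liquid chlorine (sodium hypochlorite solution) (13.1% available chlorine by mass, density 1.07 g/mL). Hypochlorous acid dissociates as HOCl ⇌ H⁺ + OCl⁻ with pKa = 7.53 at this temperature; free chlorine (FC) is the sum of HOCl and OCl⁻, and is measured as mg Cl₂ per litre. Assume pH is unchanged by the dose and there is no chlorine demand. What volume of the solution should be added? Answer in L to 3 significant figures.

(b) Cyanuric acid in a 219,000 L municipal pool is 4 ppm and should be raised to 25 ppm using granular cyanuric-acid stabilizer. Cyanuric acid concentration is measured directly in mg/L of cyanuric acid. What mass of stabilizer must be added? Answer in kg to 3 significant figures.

(a) Volume: 1170 m³ = 1,170,000 L.
(a) [OCl⁻]/[HOCl] = 10^(pH − pKa) = 10^(7.09 − 7.53) = 0.3631; fraction as HOCl = 1/(1 + 0.3631) = 0.7336.
(a) Free chlorine required for 2.75 ppm HOCl: 2.75 / 0.7336 = 3.748 ppm.
(a) FC to add: 3.748 − 0.4 = 3.348 mg/L as Cl₂.
(a) Cl₂ equivalent: 3.348 mg/L × 1,170,000 L = 3918 g.
(a) Product at 13.1% available Cl: 3918 / 0.131 = 29,910 g.
(a) Volume: 29,910 g ÷ 1.07 g/mL = 27,950 mL.

(b) CYA to add: (25 − 4) = 21 mg/L × 219,000 L = 4599 g cyanuric acid.

(a) 27.9 L; (b) 4.60 kg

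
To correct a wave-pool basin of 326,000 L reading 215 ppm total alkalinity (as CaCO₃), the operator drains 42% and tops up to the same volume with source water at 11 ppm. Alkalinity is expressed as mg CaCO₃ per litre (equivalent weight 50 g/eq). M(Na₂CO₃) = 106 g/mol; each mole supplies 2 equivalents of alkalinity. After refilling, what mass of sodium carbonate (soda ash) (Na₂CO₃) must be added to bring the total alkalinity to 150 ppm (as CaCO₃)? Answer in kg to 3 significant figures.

7.15 kg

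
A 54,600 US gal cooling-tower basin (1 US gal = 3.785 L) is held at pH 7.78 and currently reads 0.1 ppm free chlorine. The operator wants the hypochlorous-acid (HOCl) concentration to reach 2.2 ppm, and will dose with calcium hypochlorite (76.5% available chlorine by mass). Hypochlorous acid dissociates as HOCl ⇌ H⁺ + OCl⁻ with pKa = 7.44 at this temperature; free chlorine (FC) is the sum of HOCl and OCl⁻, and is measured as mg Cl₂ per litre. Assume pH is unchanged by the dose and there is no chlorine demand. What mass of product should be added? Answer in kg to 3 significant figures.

1.87 kg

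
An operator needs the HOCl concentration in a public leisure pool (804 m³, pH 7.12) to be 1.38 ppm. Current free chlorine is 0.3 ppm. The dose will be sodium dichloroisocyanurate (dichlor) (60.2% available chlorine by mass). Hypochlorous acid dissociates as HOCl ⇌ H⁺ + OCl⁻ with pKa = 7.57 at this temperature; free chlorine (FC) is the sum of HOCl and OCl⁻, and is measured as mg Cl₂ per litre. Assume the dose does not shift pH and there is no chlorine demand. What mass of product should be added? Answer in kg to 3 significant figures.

2.10 kg

Volume: 804 m³ = 804,000 L.
[OCl⁻]/[HOCl] = 10^(pH − pKa) = 10^(7.12 − 7.57) = 0.3548; fraction as HOCl = 1/(1 + 0.3548) = 0.7381.
Free chlorine required for 1.38 ppm HOCl: 1.38 / 0.7381 = 1.87 ppm.
FC to add: 1.87 − 0.3 = 1.57 mg/L as Cl₂.
Cl₂ equivalent: 1.57 mg/L × 804,000 L = 1262 g.
Product at 60.2% available Cl: 1262 / 0.602 = 2096 g.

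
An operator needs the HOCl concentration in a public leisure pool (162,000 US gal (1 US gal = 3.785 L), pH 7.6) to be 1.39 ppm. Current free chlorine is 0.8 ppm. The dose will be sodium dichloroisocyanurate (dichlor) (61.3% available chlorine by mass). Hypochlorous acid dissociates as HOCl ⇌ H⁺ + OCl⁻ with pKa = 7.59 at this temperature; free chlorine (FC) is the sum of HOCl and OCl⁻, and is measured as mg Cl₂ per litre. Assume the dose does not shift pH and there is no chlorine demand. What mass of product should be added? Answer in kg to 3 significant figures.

Volume: 162,000 US gal × 3.785 L/gal = 613,170 L.
[OCl⁻]/[HOCl] = 10^(pH − pKa) = 10^(7.6 − 7.59) = 1.023; fraction as HOCl = 1/(1 + 1.023) = 0.4942.
Free chlorine required for 1.39 ppm HOCl: 1.39 / 0.4942 = 2.812 ppm.
FC to add: 2.812 − 0.8 = 2.012 mg/L as Cl₂.
Cl₂ equivalent: 2.012 mg/L × 613,170 L = 1234 g.
Product at 61.3% available Cl: 1234 / 0.613 = 2013 g.

2.01 kg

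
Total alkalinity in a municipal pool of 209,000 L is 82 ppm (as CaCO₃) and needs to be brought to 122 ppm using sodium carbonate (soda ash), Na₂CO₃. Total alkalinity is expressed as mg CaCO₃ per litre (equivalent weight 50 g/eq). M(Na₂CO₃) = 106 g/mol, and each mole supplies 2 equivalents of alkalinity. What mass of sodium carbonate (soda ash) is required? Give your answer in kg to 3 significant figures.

Alkalinity to add: (122 − 82) = 40 mg/L as CaCO₃ × 209,000 L = 8360 g as CaCO₃.
Equivalents: 8360 g ÷ 50 g/eq = 167.2 eq.
Each mole of Na₂CO₃ supplies 2 eq, so 167.2 / 2 = 83.6 mol.
Mass: 83.6 mol × 106 g/mol = 8862 g.

8.86 kg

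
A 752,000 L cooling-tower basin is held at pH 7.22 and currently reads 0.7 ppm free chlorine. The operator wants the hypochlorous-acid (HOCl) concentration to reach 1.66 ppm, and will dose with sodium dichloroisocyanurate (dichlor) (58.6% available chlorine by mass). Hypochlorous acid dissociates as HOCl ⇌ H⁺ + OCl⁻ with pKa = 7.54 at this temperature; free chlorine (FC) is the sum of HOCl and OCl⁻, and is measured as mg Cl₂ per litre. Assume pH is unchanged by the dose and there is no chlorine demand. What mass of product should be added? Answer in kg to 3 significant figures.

2.25 kg

[OCl⁻]/[HOCl] = 10^(pH − pKa) = 10^(7.22 − 7.54) = 0.4786; fraction as HOCl = 1/(1 + 0.4786) = 0.6763.
Free chlorine required for 1.66 ppm HOCl: 1.66 / 0.6763 = 2.455 ppm.
FC to add: 2.455 − 0.7 = 1.755 mg/L as Cl₂.
Cl₂ equivalent: 1.755 mg/L × 752,000 L = 1319 g.
Product at 58.6% available Cl: 1319 / 0.586 = 2252 g.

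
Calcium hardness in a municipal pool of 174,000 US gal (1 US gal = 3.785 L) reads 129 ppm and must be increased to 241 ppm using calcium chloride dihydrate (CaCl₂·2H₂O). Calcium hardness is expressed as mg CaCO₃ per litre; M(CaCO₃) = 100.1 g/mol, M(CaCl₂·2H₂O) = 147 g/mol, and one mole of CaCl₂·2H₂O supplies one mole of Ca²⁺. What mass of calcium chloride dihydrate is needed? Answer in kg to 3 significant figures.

Volume: 174,000 US gal × 3.785 L/gal = 658,590 L.
Hardness to add: (241 − 129) = 112 mg/L as CaCO₃ × 658,590 L = 73,760 g as CaCO₃.
Moles of Ca²⁺ (1 mol Ca²⁺ ≡ 1 mol CaCO₃): 73,760 / 100.1 g/mol = 736.9 mol.
Mass of CaCl₂·2H₂O: 736.9 × 147 = 108,300 g.

108 kg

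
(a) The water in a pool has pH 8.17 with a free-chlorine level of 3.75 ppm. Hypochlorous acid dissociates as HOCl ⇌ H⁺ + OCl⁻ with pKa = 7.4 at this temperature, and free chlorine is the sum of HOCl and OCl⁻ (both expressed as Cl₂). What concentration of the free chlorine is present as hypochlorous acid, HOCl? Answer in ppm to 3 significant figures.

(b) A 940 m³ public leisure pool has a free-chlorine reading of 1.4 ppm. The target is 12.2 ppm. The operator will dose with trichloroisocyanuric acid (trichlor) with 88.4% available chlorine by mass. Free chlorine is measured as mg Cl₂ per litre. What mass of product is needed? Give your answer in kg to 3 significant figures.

(a) 0.544 ppm; (b) 11.5 kg

(a) [OCl⁻]/[HOCl] = 10^(pH − pKa) = 10^(8.17 − 7.4) = 10^0.77 = 5.888.
(a) Fraction as HOCl = 1 / (1 + 5.888) = 0.1452.
(a) HOCl = 0.1452 × 3.75 ppm = 0.5444 ppm.

(b) Volume: 940 m³ = 940,000 L.
(b) Chlorine deficit: 12.2 − 1.4 = 10.8 ppm = 10.8 mg/L as Cl₂.
(b) Cl₂ equivalent needed: 10.8 mg/L × 940,000 L = 10,150,000 mg = 10,150 g.
(b) Product at 88.4% available chlorine: 10,150 / 0.884 = 11,480 g.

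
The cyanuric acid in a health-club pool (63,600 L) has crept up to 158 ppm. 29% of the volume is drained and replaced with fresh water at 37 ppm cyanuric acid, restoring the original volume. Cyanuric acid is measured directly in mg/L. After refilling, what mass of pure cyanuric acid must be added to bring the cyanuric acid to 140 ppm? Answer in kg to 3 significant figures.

1.09 kg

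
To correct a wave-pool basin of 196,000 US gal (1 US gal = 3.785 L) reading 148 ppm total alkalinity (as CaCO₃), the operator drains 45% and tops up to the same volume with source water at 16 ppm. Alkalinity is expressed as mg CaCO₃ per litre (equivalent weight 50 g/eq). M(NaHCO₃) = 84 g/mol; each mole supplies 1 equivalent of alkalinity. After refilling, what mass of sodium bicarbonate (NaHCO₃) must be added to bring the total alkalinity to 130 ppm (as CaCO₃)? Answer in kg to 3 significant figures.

Volume: 196,000 US gal × 3.785 L/gal = 741,860 L.
After draining 45% and refilling: 148 × 0.55 + 16 × 0.45 = 88.6 ppm.
Deficit to target: 130 − 88.6 = 41.4 mg/L.
As CaCO₃: 41.4 mg/L × 741,860 L = 30,710 g; ÷ 50 g/eq ÷ 1 = 614.3 mol NaHCO₃.
Mass: 614.3 × 84 = 51,600 g.

51.6 kg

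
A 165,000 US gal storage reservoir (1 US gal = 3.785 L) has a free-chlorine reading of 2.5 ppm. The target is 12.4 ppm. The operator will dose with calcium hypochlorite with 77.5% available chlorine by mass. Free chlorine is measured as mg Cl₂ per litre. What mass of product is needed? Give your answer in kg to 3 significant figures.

Volume: 165,000 US gal × 3.785 L/gal = 624,525 L.
Chlorine deficit: 12.4 − 2.5 = 9.9 ppm = 9.9 mg/L as Cl₂.
Cl₂ equivalent needed: 9.9 mg/L × 624,525 L = 6,183,000 mg = 6183 g.
Product at 77.5% available chlorine: 6183 / 0.775 = 7978 g.

7.98 kg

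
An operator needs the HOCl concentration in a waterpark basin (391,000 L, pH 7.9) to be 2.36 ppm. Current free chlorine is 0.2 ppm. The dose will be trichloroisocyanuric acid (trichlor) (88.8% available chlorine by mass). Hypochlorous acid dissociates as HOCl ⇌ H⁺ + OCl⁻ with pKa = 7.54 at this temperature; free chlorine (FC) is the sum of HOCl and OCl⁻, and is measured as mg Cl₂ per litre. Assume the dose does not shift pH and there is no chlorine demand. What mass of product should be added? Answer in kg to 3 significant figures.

3.33 kg

[OCl⁻]/[HOCl] = 10^(pH − pKa) = 10^(7.9 − 7.54) = 2.291; fraction as HOCl = 1/(1 + 2.291) = 0.3039.
Free chlorine required for 2.36 ppm HOCl: 2.36 / 0.3039 = 7.766 ppm.
FC to add: 7.766 − 0.2 = 7.566 mg/L as Cl₂.
Cl₂ equivalent: 7.566 mg/L × 391,000 L = 2958 g.
Product at 88.8% available Cl: 2958 / 0.888 = 3332 g.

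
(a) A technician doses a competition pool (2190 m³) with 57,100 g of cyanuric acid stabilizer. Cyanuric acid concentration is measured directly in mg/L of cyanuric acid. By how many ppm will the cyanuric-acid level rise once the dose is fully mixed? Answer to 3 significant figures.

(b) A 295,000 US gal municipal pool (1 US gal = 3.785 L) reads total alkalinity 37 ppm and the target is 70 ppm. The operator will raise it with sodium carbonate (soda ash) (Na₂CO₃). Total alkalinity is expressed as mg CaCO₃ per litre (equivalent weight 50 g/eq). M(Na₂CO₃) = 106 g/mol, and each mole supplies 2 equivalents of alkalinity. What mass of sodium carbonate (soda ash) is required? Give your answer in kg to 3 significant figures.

(a) Volume: 2190 m³ = 2,190,000 L.
(a) Rise: 57,100 g / 2,190,000 L × 1000 = 26.07 mg/L.

(b) Volume: 295,000 US gal × 3.785 L/gal = 1,116,575 L.
(b) Alkalinity to add: (70 − 37) = 33 mg/L as CaCO₃ × 1,116,575 L = 36,850 g as CaCO₃.
(b) Equivalents: 36,850 g ÷ 50 g/eq = 736.9 eq.
(b) Each mole of Na₂CO₃ supplies 2 eq, so 736.9 / 2 = 368.5 mol.
(b) Mass: 368.5 mol × 106 g/mol = 39,060 g.

(a) 26.1 ppm; (b) 39.1 kg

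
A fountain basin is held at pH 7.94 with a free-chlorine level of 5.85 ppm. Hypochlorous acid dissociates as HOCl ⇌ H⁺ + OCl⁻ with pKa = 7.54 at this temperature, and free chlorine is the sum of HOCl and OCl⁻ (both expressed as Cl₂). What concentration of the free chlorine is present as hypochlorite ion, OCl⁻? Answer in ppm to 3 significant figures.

4.18 ppm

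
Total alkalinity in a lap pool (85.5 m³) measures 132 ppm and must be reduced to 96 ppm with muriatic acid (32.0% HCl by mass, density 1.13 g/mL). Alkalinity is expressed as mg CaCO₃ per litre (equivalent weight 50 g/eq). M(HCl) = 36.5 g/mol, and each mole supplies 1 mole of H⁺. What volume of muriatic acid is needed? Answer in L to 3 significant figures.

6.21 L

Volume: 85.5 m³ = 85,500 L.
Alkalinity to neutralize: (132 − 96) = 36 mg/L as CaCO₃ × 85,500 L = 3078 g as CaCO₃.
Equivalents of H⁺ required: 3078 ÷ 50 g/eq = 61.56 eq = 61.56 mol HCl.
Mass of HCl: 61.56 × 36.5 = 2247 g.
Mass of 32.0% solution: 2247 / 0.32 = 7022 g.
Volume: 7022 g ÷ 1.13 g/mL = 6214 mL.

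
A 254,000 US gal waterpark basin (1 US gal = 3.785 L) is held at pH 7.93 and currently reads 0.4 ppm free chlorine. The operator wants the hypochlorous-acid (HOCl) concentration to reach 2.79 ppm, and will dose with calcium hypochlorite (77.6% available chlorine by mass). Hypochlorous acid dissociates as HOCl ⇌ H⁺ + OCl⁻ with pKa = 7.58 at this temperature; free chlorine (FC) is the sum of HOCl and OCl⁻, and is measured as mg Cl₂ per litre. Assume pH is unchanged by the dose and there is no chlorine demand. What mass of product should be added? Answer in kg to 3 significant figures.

10.7 kg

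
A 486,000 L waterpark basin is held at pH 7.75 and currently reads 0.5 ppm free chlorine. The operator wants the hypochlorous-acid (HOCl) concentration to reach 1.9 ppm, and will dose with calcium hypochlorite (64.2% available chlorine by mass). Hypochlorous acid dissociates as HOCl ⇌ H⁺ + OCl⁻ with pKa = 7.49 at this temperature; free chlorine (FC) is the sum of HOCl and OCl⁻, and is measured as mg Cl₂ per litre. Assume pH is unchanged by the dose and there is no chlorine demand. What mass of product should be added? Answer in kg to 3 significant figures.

[OCl⁻]/[HOCl] = 10^(pH − pKa) = 10^(7.75 − 7.49) = 1.82; fraction as HOCl = 1/(1 + 1.82) = 0.3546.
Free chlorine required for 1.9 ppm HOCl: 1.9 / 0.3546 = 5.357 ppm.
FC to add: 5.357 − 0.5 = 4.857 mg/L as Cl₂.
Cl₂ equivalent: 4.857 mg/L × 486,000 L = 2361 g.
Product at 64.2% available Cl: 2361 / 0.642 = 3677 g.

3.68 kg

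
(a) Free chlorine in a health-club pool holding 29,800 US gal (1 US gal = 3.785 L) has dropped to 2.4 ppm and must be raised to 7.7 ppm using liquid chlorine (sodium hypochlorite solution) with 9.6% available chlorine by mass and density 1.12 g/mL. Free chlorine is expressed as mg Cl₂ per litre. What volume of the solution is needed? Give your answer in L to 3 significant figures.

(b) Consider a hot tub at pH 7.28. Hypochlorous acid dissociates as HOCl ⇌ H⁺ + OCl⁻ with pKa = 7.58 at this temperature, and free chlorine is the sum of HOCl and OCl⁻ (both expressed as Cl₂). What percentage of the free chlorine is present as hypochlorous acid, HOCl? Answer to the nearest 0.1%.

(a) Volume: 29,800 US gal × 3.785 L/gal = 112,793 L.
(a) Chlorine deficit: 7.7 − 2.4 = 5.3 ppm = 5.3 mg/L as Cl₂.
(a) Cl₂ equivalent needed: 5.3 mg/L × 112,793 L = 597,800 mg = 597.8 g.
(a) Product at 9.6% available chlorine: 597.8 / 0.096 = 6227 g.
(a) Volume at density 1.12 g/mL: 6227 g ÷ 1.12 g/mL = 5560 mL.

(b) [OCl⁻]/[HOCl] = 10^(pH − pKa) = 10^(7.28 − 7.58) = 10^-0.30 = 0.5012.
(b) Fraction as HOCl = 1 / (1 + 0.5012) = 0.6661.

(a) 5.56 L; (b) 66.6%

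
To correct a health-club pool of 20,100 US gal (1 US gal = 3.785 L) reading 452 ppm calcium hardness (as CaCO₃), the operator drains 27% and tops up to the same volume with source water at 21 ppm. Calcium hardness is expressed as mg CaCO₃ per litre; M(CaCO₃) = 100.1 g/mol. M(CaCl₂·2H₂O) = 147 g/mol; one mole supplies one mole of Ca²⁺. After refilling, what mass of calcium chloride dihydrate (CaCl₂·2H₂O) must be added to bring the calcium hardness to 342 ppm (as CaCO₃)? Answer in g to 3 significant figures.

Volume: 20,100 US gal × 3.785 L/gal = 76,078 L.
After draining 27% and refilling: 452 × 0.73 + 21 × 0.27 = 335.63 ppm.
Deficit to target: 342 − 335.63 = 6.37 mg/L.
As CaCO₃: 6.37 mg/L × 76,078 L = 484.6 g; ÷ 100.1 = 4.841 mol Ca²⁺.
Mass: 4.841 × 147 = 711.7 g.

712 g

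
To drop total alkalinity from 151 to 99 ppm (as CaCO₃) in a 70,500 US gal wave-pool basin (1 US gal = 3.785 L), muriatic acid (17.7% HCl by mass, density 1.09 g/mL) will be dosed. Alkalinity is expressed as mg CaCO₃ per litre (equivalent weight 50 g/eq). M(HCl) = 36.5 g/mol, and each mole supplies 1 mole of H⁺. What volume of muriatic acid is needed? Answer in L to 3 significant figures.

Volume: 70,500 US gal × 3.785 L/gal = 266,842 L.
Alkalinity to neutralize: (151 − 99) = 52 mg/L as CaCO₃ × 266,842 L = 13,880 g as CaCO₃.
Equivalents of H⁺ required: 13,880 ÷ 50 g/eq = 277.5 eq = 277.5 mol HCl.
Mass of HCl: 277.5 × 36.5 = 10,130 g.
Mass of 17.7% solution: 10,130 / 0.177 = 57,230 g.
Volume: 57,230 g ÷ 1.09 g/mL = 52,500 mL.

52.5 L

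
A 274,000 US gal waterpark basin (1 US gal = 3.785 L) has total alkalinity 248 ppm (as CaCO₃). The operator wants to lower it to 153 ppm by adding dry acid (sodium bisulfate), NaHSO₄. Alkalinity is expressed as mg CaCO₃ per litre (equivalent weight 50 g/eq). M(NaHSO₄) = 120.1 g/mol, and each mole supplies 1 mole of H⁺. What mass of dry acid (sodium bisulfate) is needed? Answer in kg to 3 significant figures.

Volume: 274,000 US gal × 3.785 L/gal = 1,037,090 L.
Alkalinity to neutralize: (248 − 153) = 95 mg/L as CaCO₃ × 1,037,090 L = 98,520 g as CaCO₃.
Equivalents of H⁺ required: 98,520 ÷ 50 g/eq = 1970 eq = 1970 mol NaHSO₄.
Mass of NaHSO₄: 1970 × 120.1 = 236,700 g.

237 kg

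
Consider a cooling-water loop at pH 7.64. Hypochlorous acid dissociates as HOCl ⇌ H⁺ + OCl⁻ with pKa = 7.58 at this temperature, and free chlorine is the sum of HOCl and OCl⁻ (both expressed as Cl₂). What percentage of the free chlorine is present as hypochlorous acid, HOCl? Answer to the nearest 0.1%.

[OCl⁻]/[HOCl] = 10^(pH − pKa) = 10^(7.64 − 7.58) = 10^0.06 = 1.148.
Fraction as HOCl = 1 / (1 + 1.148) = 0.4655.

46.6%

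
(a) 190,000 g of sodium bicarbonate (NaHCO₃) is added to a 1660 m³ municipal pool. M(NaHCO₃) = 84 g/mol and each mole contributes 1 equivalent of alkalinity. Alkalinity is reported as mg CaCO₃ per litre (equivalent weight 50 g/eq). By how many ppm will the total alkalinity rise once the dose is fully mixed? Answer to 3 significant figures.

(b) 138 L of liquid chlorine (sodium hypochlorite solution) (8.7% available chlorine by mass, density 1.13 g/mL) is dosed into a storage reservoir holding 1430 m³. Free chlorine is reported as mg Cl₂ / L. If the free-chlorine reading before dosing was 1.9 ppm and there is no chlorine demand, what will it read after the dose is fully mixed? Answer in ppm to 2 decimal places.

(a) 68.1 ppm; (b) 11.39 ppm

(a) Volume: 1660 m³ = 1,660,000 L.
(a) Moles of NaHCO₃: 190,000 g ÷ 84 g/mol = 2262 mol → 2262 eq of alkalinity.
(a) As CaCO₃: 2262 eq × 50 g/eq = 113,100 g.
(a) Rise: 113,100 g / 1,660,000 L × 1000 = 68.13 mg/L.

(b) Volume: 1430 m³ = 1,430,000 L.
(b) Mass of solution: 138 L × 1000 mL/L × 1.13 g/mL = 155,900 g.
(b) Available chlorine delivered: 155,900 g × 0.087 = 13,570 g as Cl₂.
(b) Concentration rise: 13,570 g / 1,430,000 L = 9.487 mg/L = 9.49 ppm.
(b) Final FC: 1.9 + 9.49 = 11.39 ppm.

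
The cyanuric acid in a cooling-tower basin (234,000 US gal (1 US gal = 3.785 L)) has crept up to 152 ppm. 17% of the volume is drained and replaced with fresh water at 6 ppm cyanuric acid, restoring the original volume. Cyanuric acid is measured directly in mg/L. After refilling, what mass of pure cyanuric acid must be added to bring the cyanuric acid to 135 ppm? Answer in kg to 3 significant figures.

6.93 kg

Volume: 234,000 US gal × 3.785 L/gal = 885,690 L.
After draining 17% and refilling: 152 × 0.83 + 6 × 0.17 = 127.18 ppm.
Deficit to target: 135 − 127.18 = 7.82 mg/L.
Mass: 7.82 mg/L × 885,690 L = 6926 g cyanuric acid.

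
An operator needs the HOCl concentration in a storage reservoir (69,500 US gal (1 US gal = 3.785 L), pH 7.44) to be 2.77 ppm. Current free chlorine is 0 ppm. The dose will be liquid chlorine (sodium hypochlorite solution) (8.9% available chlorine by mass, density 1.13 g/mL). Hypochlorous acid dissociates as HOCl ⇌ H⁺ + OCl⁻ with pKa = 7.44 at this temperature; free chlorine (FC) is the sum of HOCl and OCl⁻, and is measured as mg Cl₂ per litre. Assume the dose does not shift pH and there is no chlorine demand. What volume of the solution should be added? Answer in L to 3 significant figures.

Volume: 69,500 US gal × 3.785 L/gal = 263,058 L.
[OCl⁻]/[HOCl] = 10^(pH − pKa) = 10^(7.44 − 7.44) = 1; fraction as HOCl = 1/(1 + 1) = 0.5.
Free chlorine required for 2.77 ppm HOCl: 2.77 / 0.5 = 5.54 ppm.
FC to add: 5.54 − 0 = 5.54 mg/L as Cl₂.
Cl₂ equivalent: 5.54 mg/L × 263,058 L = 1457 g.
Product at 8.9% available Cl: 1457 / 0.089 = 16,370 g.
Volume: 16,370 g ÷ 1.13 g/mL = 14,490 mL.

14.5 L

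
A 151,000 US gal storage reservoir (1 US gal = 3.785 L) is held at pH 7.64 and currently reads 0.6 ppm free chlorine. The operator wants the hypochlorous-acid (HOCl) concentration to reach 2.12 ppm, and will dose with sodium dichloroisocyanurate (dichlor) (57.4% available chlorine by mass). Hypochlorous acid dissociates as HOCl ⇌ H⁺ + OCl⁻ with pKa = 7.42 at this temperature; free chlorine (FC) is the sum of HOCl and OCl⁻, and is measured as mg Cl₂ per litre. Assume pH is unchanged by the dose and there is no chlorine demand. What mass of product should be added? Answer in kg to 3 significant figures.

5.02 kg

Volume: 151,000 US gal × 3.785 L/gal = 571,535 L.
[OCl⁻]/[HOCl] = 10^(pH − pKa) = 10^(7.64 − 7.42) = 1.66; fraction as HOCl = 1/(1 + 1.66) = 0.376.
Free chlorine required for 2.12 ppm HOCl: 2.12 / 0.376 = 5.638 ppm.
FC to add: 5.638 − 0.6 = 5.038 mg/L as Cl₂.
Cl₂ equivalent: 5.038 mg/L × 571,535 L = 2880 g.
Product at 57.4% available Cl: 2880 / 0.574 = 5017 g.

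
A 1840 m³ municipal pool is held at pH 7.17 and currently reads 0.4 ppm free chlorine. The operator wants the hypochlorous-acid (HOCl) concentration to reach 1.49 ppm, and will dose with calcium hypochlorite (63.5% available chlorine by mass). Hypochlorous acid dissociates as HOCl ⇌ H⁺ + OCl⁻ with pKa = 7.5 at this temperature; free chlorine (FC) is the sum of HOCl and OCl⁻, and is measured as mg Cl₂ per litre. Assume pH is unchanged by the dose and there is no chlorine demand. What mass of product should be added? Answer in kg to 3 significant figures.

5.18 kg

Volume: 1840 m³ = 1,840,000 L.
[OCl⁻]/[HOCl] = 10^(pH − pKa) = 10^(7.17 − 7.5) = 0.4677; fraction as HOCl = 1/(1 + 0.4677) = 0.6813.
Free chlorine required for 1.49 ppm HOCl: 1.49 / 0.6813 = 2.187 ppm.
FC to add: 2.187 − 0.4 = 1.787 mg/L as Cl₂.
Cl₂ equivalent: 1.787 mg/L × 1,840,000 L = 3288 g.
Product at 63.5% available Cl: 3288 / 0.635 = 5178 g.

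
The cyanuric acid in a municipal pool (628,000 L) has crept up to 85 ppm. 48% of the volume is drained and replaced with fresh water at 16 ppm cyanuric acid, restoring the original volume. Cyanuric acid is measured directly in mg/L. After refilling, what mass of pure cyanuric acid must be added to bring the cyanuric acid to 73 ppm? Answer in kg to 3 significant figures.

13.3 kg

After draining 48% and refilling: 85 × 0.52 + 16 × 0.48 = 51.88 ppm.
Deficit to target: 73 − 51.88 = 21.12 mg/L.
Mass: 21.12 mg/L × 628,000 L = 13,260 g cyanuric acid.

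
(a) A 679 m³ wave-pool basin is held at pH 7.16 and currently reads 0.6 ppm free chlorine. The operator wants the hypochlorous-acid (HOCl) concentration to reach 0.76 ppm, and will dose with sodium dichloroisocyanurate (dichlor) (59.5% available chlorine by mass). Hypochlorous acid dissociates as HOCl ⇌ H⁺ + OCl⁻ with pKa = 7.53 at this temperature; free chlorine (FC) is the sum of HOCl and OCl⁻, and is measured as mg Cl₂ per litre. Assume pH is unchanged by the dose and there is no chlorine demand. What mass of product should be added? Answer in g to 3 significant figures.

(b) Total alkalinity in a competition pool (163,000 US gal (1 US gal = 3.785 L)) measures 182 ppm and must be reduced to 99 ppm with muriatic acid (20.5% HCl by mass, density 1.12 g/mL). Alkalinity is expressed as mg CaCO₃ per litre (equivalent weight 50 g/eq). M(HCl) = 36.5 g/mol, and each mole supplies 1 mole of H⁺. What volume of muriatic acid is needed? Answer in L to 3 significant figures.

(a) Volume: 679 m³ = 679,000 L.
(a) [OCl⁻]/[HOCl] = 10^(pH − pKa) = 10^(7.16 − 7.53) = 0.4266; fraction as HOCl = 1/(1 + 0.4266) = 0.701.
(a) Free chlorine required for 0.76 ppm HOCl: 0.76 / 0.701 = 1.084 ppm.
(a) FC to add: 1.084 − 0.6 = 0.4842 mg/L as Cl₂.
(a) Cl₂ equivalent: 0.4842 mg/L × 679,000 L = 328.8 g.
(a) Product at 59.5% available Cl: 328.8 / 0.595 = 552.6 g.

(b) Volume: 163,000 US gal × 3.785 L/gal = 616,955 L.
(b) Alkalinity to neutralize: (182 − 99) = 83 mg/L as CaCO₃ × 616,955 L = 51,210 g as CaCO₃.
(b) Equivalents of H⁺ required: 51,210 ÷ 50 g/eq = 1024 eq = 1024 mol HCl.
(b) Mass of HCl: 1024 × 36.5 = 37,380 g.
(b) Mass of 20.5% solution: 37,380 / 0.205 = 182,300 g.
(b) Volume: 182,300 g ÷ 1.12 g/mL = 162,800 mL.

(a) 553 g; (b) 163 L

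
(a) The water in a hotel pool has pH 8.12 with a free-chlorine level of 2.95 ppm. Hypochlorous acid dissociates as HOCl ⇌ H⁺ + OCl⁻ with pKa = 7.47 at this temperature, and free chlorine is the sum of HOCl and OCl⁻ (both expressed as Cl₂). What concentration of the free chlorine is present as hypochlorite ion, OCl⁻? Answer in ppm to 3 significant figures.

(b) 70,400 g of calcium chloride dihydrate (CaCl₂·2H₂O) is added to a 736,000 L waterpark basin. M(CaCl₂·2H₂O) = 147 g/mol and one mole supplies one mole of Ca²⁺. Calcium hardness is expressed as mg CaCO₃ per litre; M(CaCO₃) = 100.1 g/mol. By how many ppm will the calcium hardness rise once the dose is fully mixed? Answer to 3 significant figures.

(a) 2.41 ppm; (b) 65.1 ppm

(a) [OCl⁻]/[HOCl] = 10^(pH − pKa) = 10^(8.12 − 7.47) = 10^0.65 = 4.467.
(a) Fraction as HOCl = 1 / (1 + 4.467) = 0.1829.
(a) OCl⁻ = (1 − 0.1829) × 2.95 ppm = 2.41 ppm.

(b) Moles of Ca²⁺: 70,400 g ÷ 147 g/mol = 478.9 mol.
(b) As CaCO₃: 478.9 mol × 100.1 g/mol = 47,940 g.
(b) Rise: 47,940 g / 736,000 L × 1000 = 65.13 mg/L.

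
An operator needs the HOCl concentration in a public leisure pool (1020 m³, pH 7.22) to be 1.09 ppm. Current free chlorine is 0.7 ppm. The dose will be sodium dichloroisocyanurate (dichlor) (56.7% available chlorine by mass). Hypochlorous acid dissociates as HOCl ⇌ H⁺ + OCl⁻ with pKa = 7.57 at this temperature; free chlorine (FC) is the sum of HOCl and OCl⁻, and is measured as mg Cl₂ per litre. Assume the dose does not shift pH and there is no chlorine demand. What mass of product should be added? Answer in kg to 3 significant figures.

1.58 kg

Volume: 1020 m³ = 1,020,000 L.
[OCl⁻]/[HOCl] = 10^(pH − pKa) = 10^(7.22 − 7.57) = 0.4467; fraction as HOCl = 1/(1 + 0.4467) = 0.6912.
Free chlorine required for 1.09 ppm HOCl: 1.09 / 0.6912 = 1.577 ppm.
FC to add: 1.577 − 0.7 = 0.8769 mg/L as Cl₂.
Cl₂ equivalent: 0.8769 mg/L × 1,020,000 L = 894.4 g.
Product at 56.7% available Cl: 894.4 / 0.567 = 1577 g.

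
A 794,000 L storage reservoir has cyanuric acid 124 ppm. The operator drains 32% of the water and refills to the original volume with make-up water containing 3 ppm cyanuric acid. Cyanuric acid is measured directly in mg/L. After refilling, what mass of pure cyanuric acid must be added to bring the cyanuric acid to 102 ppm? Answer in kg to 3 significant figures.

After draining 32% and refilling: 124 × 0.68 + 3 × 0.32 = 85.28 ppm.
Deficit to target: 102 − 85.28 = 16.72 mg/L.
Mass: 16.72 mg/L × 794,000 L = 13,280 g cyanuric acid.

13.3 kg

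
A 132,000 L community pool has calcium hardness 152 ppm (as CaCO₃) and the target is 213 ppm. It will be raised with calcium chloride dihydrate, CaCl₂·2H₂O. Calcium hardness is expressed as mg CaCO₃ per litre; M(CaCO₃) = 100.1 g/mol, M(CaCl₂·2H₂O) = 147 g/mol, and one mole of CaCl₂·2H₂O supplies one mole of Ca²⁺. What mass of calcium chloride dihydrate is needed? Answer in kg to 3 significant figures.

Hardness to add: (213 − 152) = 61 mg/L as CaCO₃ × 132,000 L = 8052 g as CaCO₃.
Moles of Ca²⁺ (1 mol Ca²⁺ ≡ 1 mol CaCO₃): 8052 / 100.1 g/mol = 80.44 mol.
Mass of CaCl₂·2H₂O: 80.44 × 147 = 11,820 g.

11.8 kg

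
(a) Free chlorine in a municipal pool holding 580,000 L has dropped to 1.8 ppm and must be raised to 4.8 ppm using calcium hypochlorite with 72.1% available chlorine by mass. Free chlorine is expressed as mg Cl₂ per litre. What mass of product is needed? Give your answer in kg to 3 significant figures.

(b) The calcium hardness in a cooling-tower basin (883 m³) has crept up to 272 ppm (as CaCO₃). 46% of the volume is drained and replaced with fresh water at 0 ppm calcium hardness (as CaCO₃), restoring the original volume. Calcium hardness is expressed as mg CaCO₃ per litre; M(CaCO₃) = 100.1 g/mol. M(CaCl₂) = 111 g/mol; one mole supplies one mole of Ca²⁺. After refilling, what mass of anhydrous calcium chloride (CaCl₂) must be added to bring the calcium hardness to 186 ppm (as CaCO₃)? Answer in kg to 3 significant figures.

(a) Chlorine deficit: 4.8 − 1.8 = 3 ppm = 3 mg/L as Cl₂.
(a) Cl₂ equivalent needed: 3 mg/L × 580,000 L = 1,740,000 mg = 1740 g.
(a) Product at 72.1% available chlorine: 1740 / 0.721 = 2413 g.

(b) Volume: 883 m³ = 883,000 L.
(b) After draining 46% and refilling: 272 × 0.54 + 0 × 0.46 = 146.88 ppm.
(b) Deficit to target: 186 − 146.88 = 39.12 mg/L.
(b) As CaCO₃: 39.12 mg/L × 883,000 L = 34,540 g; ÷ 100.1 = 345.1 mol Ca²⁺.
(b) Mass: 345.1 × 111 = 38,300 g.

(a) 2.41 kg; (b) 38.3 kg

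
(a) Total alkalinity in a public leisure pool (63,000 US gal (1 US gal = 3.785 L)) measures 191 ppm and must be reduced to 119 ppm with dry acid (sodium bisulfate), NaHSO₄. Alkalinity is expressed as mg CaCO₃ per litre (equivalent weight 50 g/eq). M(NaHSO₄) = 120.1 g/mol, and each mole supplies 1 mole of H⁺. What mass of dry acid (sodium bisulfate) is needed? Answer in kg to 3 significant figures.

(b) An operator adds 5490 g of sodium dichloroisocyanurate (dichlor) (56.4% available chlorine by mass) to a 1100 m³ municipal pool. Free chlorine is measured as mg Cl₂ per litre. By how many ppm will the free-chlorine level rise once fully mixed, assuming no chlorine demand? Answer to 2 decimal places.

(a) 41.2 kg; (b) 2.81 ppm

(a) Volume: 63,000 US gal × 3.785 L/gal = 238,455 L.
(a) Alkalinity to neutralize: (191 − 119) = 72 mg/L as CaCO₃ × 238,455 L = 17,170 g as CaCO₃.
(a) Equivalents of H⁺ required: 17,170 ÷ 50 g/eq = 343.4 eq = 343.4 mol NaHSO₄.
(a) Mass of NaHSO₄: 343.4 × 120.1 = 41,240 g.

(b) Volume: 1100 m³ = 1,100,000 L.
(b) Available chlorine delivered: 5490 g × 0.564 = 3096 g as Cl₂.
(b) Concentration rise: 3096 g / 1,100,000 L = 2.815 mg/L = 2.81 ppm.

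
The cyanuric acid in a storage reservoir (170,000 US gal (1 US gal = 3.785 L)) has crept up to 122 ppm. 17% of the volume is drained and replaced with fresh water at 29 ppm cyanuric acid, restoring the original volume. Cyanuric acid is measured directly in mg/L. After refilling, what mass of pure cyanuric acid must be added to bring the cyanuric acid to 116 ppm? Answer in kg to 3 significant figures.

6.31 kg

Volume: 170,000 US gal × 3.785 L/gal = 643,450 L.
After draining 17% and refilling: 122 × 0.83 + 29 × 0.17 = 106.19 ppm.
Deficit to target: 116 − 106.19 = 9.81 mg/L.
Mass: 9.81 mg/L × 643,450 L = 6312 g cyanuric acid.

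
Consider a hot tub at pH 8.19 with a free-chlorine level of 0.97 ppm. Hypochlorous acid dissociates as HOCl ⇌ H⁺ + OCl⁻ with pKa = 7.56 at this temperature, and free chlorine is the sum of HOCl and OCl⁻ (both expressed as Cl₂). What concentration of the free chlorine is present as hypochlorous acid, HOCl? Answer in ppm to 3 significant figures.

0.184 ppm

[OCl⁻]/[HOCl] = 10^(pH − pKa) = 10^(8.19 − 7.56) = 10^0.63 = 4.266.
Fraction as HOCl = 1 / (1 + 4.266) = 0.1899.
HOCl = 0.1899 × 0.97 ppm = 0.1842 ppm.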